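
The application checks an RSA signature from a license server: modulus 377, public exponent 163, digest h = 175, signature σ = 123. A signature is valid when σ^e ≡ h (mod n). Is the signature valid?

invalid

σ^2 ≡ 123^2 = 15129 ≡ 49
σ^4 ≡ 49^2 = 2401 ≡ 139
σ^8 ≡ 139^2 = 19321 ≡ 94
σ^16 ≡ 94^2 = 8836 ≡ 165
σ^32 ≡ 165^2 = 27225 ≡ 81
σ^64 ≡ 81^2 = 6561 ≡ 152
σ^128 ≡ 152^2 = 23104 ≡ 107
163 = 128 + 32 + 2 + 1, so σ^163 ≡ 107·81·49·123 ≡ 20 (mod 377)
The recovered value 20 does not match the digest 175.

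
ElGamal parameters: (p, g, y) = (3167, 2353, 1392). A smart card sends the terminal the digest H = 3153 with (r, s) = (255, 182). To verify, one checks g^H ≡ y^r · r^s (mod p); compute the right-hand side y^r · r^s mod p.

2832

1392^255 mod 3167 = 1784
255^182 mod 3167 = 101
y^r · r^s ≡ 1784·101 = 180184 ≡ 2832 (mod 3167)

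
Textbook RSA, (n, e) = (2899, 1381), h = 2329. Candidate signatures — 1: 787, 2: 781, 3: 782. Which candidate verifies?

3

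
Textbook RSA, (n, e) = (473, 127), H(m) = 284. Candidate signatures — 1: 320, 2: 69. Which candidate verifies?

2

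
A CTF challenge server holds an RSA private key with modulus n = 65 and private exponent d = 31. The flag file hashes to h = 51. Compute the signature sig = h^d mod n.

Squares mod 65: h^1≡51, h^2≡1, h^4≡1, h^8≡1, h^16≡1
31 = 16 + 8 + 4 + 2 + 1, so h^31 ≡ 1·1·1·1·51 ≡ 51 (mod 65)

51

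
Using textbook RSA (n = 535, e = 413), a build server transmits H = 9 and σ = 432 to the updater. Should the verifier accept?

reject

Squares mod 535: σ^1≡432, σ^2≡444, σ^4≡256, σ^8≡266, σ^16≡136, σ^32≡306, σ^64≡11, σ^128≡121, σ^256≡196
413 = 256 + 128 + 16 + 8 + 4 + 1, so σ^413 ≡ 196·121·136·266·256·432 ≡ 467 (mod 535)
467 ≠ 9, so verification fails.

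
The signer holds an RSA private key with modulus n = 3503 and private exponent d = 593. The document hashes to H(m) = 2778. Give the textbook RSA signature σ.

1528

Squares mod 3503: (H(m))^1≡2778, (H(m))^2≡175, (H(m))^4≡2601, (H(m))^8≡908, (H(m))^16≡1259, (H(m))^32≡1725, (H(m))^64≡1578, (H(m))^128≡2954, (H(m))^256≡143, (H(m))^512≡2934
593 = 512 + 64 + 16 + 1, so (H(m))^593 ≡ 2934·1578·1259·2778 ≡ 1528 (mod 3503)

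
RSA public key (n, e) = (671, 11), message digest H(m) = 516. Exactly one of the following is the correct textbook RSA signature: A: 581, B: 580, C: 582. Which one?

Candidate A: 581^11 mod 671 = 570
Candidate B: 580^11 mod 671 = 129
Candidate C: 582^11 mod 671 = 516
  → matches H(m) = 516

C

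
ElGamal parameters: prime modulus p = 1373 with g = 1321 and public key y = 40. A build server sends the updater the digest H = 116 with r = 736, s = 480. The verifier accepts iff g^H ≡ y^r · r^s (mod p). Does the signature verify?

Left side g^H mod p:
Squares mod 1373: 1321^1≡1321, 1321^2≡1331, 1321^4≡391, 1321^8≡478, 1321^16≡566, 1321^32≡447, 1321^64≡724
116 = 64 + 32 + 16 + 4, so 1321^116 ≡ 724·447·566·391 ≡ 402 (mod 1373)
Right side y^r · r^s mod p:
Squares mod 1373: 40^1≡40, 40^2≡227, 40^4≡728, 40^8≡6, 40^16≡36, 40^32≡1296, 40^64≡437, 40^128≡122, 40^256≡1154, 40^512≡1279
736 = 512 + 128 + 64 + 32, so 40^736 ≡ 1279·122·437·1296 ≡ 963 (mod 1373)
Squares mod 1373: 736^1≡736, 736^2≡734, 736^4≡540, 736^8≡524, 736^16≡1349, 736^32≡576, 736^64≡883, 736^128≡1198, 736^256≡419
480 = 256 + 128 + 64 + 32, so 736^480 ≡ 419·1198·883·576 ≡ 1151 (mod 1373)
963·1151 = 1108413 ≡ 402 (mod 1373)
402 ≡ 402 (mod 1373), so the signature is genuine.

verifies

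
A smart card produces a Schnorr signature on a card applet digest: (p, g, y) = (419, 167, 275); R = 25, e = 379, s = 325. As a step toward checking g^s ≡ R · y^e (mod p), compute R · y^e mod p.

282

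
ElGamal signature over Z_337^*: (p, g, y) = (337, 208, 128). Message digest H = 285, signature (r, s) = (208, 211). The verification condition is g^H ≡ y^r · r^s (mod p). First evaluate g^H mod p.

1

208^2 = 43264 ≡ 128
208^4 ≡ 128^2 = 16384 ≡ 208
208^8 ≡ 208^2 = 43264 ≡ 128
208^16 ≡ 128^2 = 16384 ≡ 208
208^32 ≡ 208^2 = 43264 ≡ 128
208^64 ≡ 128^2 = 16384 ≡ 208
208^128 ≡ 208^2 = 43264 ≡ 128
208^256 ≡ 128^2 = 16384 ≡ 208
285 = 256 + 16 + 8 + 4 + 1, so 208^285 ≡ 208·208·128·208·208 ≡ 1 (mod 337)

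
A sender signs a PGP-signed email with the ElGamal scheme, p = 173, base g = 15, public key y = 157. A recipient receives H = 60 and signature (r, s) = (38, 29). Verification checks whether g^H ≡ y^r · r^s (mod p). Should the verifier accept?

reject

Left side g^H mod p:
Squares mod 173: 15^1≡15, 15^2≡52, 15^4≡109, 15^8≡117, 15^16≡22, 15^32≡138
60 = 32 + 16 + 8 + 4, so 15^60 ≡ 138·22·117·109 ≡ 16 (mod 173)
Right side y^r · r^s mod p:
Squares mod 173: 157^1≡157, 157^2≡83, 157^4≡142, 157^8≡96, 157^16≡47, 157^32≡133
38 = 32 + 4 + 2, so 157^38 ≡ 133·142·83 ≡ 158 (mod 173)
Squares mod 173: 38^1≡38, 38^2≡60, 38^4≡140, 38^8≡51, 38^16≡6
29 = 16 + 8 + 4 + 1, so 38^29 ≡ 6·51·140·38 ≡ 163 (mod 173)
158·163 = 25754 ≡ 150 (mod 173)
16 ≠ 150, so verification fails.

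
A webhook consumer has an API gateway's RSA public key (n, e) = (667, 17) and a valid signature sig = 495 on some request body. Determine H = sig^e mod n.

630

sig^2 ≡ 495^2 = 245025 ≡ 236
sig^4 ≡ 236^2 = 55696 ≡ 335
sig^8 ≡ 335^2 = 112225 ≡ 169
sig^16 ≡ 169^2 = 28561 ≡ 547
17 = 16 + 1, so sig^17 ≡ 547·495 ≡ 630 (mod 667)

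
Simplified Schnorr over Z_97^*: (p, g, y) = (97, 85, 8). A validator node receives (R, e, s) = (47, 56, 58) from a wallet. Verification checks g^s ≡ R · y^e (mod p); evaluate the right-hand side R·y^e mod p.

Squares mod 97: 8^1≡8, 8^2≡64, 8^4≡22, 8^8≡96, 8^16≡1, 8^32≡1
56 = 32 + 16 + 8, so 8^56 ≡ 1·1·96 ≡ 96 (mod 97)
R · y^e ≡ 47·96 = 4512 ≡ 50 (mod 97)

50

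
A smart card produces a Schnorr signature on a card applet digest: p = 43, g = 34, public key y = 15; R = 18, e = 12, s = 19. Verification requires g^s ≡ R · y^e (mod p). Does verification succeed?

fails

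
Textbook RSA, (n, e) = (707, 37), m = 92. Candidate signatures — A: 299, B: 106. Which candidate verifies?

B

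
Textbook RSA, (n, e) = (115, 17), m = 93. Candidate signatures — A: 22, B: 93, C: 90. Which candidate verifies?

B

Candidate A: Squares mod 115: 22^1≡22, 22^2≡24, 22^4≡1, 22^8≡1, 22^16≡1; 17 = 16 + 1, so 22^17 ≡ 1·22 ≡ 22 (mod 115)
Candidate B: Squares mod 115: 93^1≡93, 93^2≡24, 93^4≡1, 93^8≡1, 93^16≡1; 17 = 16 + 1, so 93^17 ≡ 1·93 ≡ 93 (mod 115)
  → matches m = 93
Candidate C: Squares mod 115: 90^1≡90, 90^2≡50, 90^4≡85, 90^8≡95, 90^16≡55; 17 = 16 + 1, so 90^17 ≡ 55·90 ≡ 5 (mod 115)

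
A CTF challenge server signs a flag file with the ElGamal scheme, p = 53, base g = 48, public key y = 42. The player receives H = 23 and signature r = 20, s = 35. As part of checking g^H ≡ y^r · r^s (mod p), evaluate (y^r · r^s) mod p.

14

42^2 = 1764 ≡ 15
42^4 ≡ 15^2 = 225 ≡ 13
42^8 ≡ 13^2 = 169 ≡ 10
42^16 ≡ 10^2 = 100 ≡ 47
20 = 16 + 4, so 42^20 ≡ 47·13 ≡ 28 (mod 53)
20^2 = 400 ≡ 29
20^4 ≡ 29^2 = 841 ≡ 46
20^8 ≡ 46^2 = 2116 ≡ 49
20^16 ≡ 49^2 = 2401 ≡ 16
20^32 ≡ 16^2 = 256 ≡ 44
35 = 32 + 2 + 1, so 20^35 ≡ 44·29·20 ≡ 27 (mod 53)
y^r · r^s ≡ 28·27 = 756 ≡ 14 (mod 53)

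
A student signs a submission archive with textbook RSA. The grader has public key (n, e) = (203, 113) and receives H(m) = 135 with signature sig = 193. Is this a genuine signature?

genuine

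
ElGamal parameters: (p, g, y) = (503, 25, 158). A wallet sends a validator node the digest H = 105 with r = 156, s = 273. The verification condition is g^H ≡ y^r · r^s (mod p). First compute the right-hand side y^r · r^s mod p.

91

158^2 = 24964 ≡ 317
158^4 ≡ 317^2 = 100489 ≡ 392
158^8 ≡ 392^2 = 153664 ≡ 249
158^16 ≡ 249^2 = 62001 ≡ 132
158^32 ≡ 132^2 = 17424 ≡ 322
158^64 ≡ 322^2 = 103684 ≡ 66
158^128 ≡ 66^2 = 4356 ≡ 332
156 = 128 + 16 + 8 + 4, so 158^156 ≡ 332·132·249·392 ≡ 129 (mod 503)
156^2 = 24336 ≡ 192
156^4 ≡ 192^2 = 36864 ≡ 145
156^8 ≡ 145^2 = 21025 ≡ 402
156^16 ≡ 402^2 = 161604 ≡ 141
156^32 ≡ 141^2 = 19881 ≡ 264
156^64 ≡ 264^2 = 69696 ≡ 282
156^128 ≡ 282^2 = 79524 ≡ 50
156^256 ≡ 50^2 = 2500 ≡ 488
273 = 256 + 16 + 1, so 156^273 ≡ 488·141·156 ≡ 28 (mod 503)
y^r · r^s ≡ 129·28 = 3612 ≡ 91 (mod 503)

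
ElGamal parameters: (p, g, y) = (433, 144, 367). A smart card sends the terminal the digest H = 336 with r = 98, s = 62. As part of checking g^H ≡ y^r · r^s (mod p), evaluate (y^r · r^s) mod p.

153

367^2 = 134689 ≡ 26
367^4 ≡ 26^2 = 676 ≡ 243
367^8 ≡ 243^2 = 59049 ≡ 161
367^16 ≡ 161^2 = 25921 ≡ 374
367^32 ≡ 374^2 = 139876 ≡ 17
367^64 ≡ 17^2 = 289
98 = 64 + 32 + 2, so 367^98 ≡ 289·17·26 ≡ 3 (mod 433)
98^2 = 9604 ≡ 78
98^4 ≡ 78^2 = 6084 ≡ 22
98^8 ≡ 22^2 = 484 ≡ 51
98^16 ≡ 51^2 = 2601 ≡ 3
98^32 ≡ 3^2 = 9
62 = 32 + 16 + 8 + 4 + 2, so 98^62 ≡ 9·3·51·22·78 ≡ 51 (mod 433)
y^r · r^s ≡ 3·51 = 153 ≡ 153 (mod 433)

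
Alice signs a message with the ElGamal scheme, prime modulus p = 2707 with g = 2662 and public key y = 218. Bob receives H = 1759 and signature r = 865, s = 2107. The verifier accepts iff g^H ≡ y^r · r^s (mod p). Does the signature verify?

Left side g^H mod p:
2662^1759 mod 2707 = 1014
Right side y^r · r^s mod p:
218^865 mod 2707 = 2406
865^2107 mod 2707 = 851
2406·851 = 2047506 ≡ 1014 (mod 2707)
1014 ≡ 1014 (mod 2707), so the signature is genuine.

verifies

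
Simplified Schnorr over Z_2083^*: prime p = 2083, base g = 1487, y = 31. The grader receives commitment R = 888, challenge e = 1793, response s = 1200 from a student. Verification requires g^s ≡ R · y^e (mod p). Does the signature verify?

does not verify

g^s mod p:
1487^2 = 2211169 ≡ 1106
1487^4 ≡ 1106^2 = 1223236 ≡ 515
1487^8 ≡ 515^2 = 265225 ≡ 684
1487^16 ≡ 684^2 = 467856 ≡ 1264
1487^32 ≡ 1264^2 = 1597696 ≡ 35
1487^64 ≡ 35^2 = 1225
1487^128 ≡ 1225^2 = 1500625 ≡ 865
1487^256 ≡ 865^2 = 748225 ≡ 428
1487^512 ≡ 428^2 = 183184 ≡ 1963
1487^1024 ≡ 1963^2 = 3853369 ≡ 1902
1200 = 1024 + 128 + 32 + 16, so 1487^1200 ≡ 1902·865·35·1264 ≡ 1826 (mod 2083)
R · y^e mod p:
31^2 = 961
31^4 ≡ 961^2 = 923521 ≡ 752
31^8 ≡ 752^2 = 565504 ≡ 1011
31^16 ≡ 1011^2 = 1022121 ≡ 1451
31^32 ≡ 1451^2 = 2105401 ≡ 1571
31^64 ≡ 1571^2 = 2468041 ≡ 1769
31^128 ≡ 1769^2 = 3129361 ≡ 695
31^256 ≡ 695^2 = 483025 ≡ 1852
31^512 ≡ 1852^2 = 3429904 ≡ 1286
31^1024 ≡ 1286^2 = 1653796 ≡ 1977
1793 = 1024 + 512 + 256 + 1, so 31^1793 ≡ 1977·1286·1852·31 ≡ 503 (mod 2083)
888·503 = 446664 ≡ 902 (mod 2083)
1826 ≠ 902; the check fails.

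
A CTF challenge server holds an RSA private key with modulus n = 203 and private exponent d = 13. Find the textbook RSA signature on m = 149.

51

m^2 ≡ 149^2 = 22201 ≡ 74
m^4 ≡ 74^2 = 5476 ≡ 198
m^8 ≡ 198^2 = 39204 ≡ 25
13 = 8 + 4 + 1, so m^13 ≡ 25·198·149 ≡ 51 (mod 203)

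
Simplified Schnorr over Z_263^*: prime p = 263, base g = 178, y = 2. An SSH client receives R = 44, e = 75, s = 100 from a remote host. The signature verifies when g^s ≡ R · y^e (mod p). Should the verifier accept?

g^s mod p:
Squares mod 263: 178^1≡178, 178^2≡124, 178^4≡122, 178^8≡156, 178^16≡140, 178^32≡138, 178^64≡108
100 = 64 + 32 + 4, so 178^100 ≡ 108·138·122 ≡ 169 (mod 263)
R · y^e mod p:
Squares mod 263: 2^1≡2, 2^2≡4, 2^4≡16, 2^8≡256, 2^16≡49, 2^32≡34, 2^64≡104
75 = 64 + 8 + 2 + 1, so 2^75 ≡ 104·256·4·2 ≡ 225 (mod 263)
44·225 = 9900 ≡ 169 (mod 263)
169 ≡ 169 (mod 263); signature holds.

accept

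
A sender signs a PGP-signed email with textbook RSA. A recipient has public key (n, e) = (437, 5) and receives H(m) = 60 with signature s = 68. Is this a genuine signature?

forged

Squares mod 437: s^1≡68, s^2≡254, s^4≡277
5 = 4 + 1, so s^5 ≡ 277·68 ≡ 45 (mod 437)
The recovered value 45 does not match the digest 60.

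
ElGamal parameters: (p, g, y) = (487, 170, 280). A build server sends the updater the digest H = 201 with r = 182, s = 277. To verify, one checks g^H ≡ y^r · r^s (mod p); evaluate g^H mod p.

170^2 = 28900 ≡ 167
170^4 ≡ 167^2 = 27889 ≡ 130
170^8 ≡ 130^2 = 16900 ≡ 342
170^16 ≡ 342^2 = 116964 ≡ 84
170^32 ≡ 84^2 = 7056 ≡ 238
170^64 ≡ 238^2 = 56644 ≡ 152
170^128 ≡ 152^2 = 23104 ≡ 215
201 = 128 + 64 + 8 + 1, so 170^201 ≡ 215·152·342·170 ≡ 284 (mod 487)

284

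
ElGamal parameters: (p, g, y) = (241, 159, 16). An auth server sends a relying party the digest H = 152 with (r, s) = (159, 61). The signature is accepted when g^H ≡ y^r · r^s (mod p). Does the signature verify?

Left side g^H mod p:
159^152 mod 241 = 24
Right side y^r · r^s mod p:
16^159 mod 241 = 240
159^61 mod 241 = 159
240·159 = 38160 ≡ 82 (mod 241)
24 ≠ 82, so verification fails.

does not verify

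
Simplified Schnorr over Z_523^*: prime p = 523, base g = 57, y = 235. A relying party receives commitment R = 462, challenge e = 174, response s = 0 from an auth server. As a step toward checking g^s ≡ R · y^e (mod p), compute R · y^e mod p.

235^2 = 55225 ≡ 310
235^4 ≡ 310^2 = 96100 ≡ 391
235^8 ≡ 391^2 = 152881 ≡ 165
235^16 ≡ 165^2 = 27225 ≡ 29
235^32 ≡ 29^2 = 841 ≡ 318
235^64 ≡ 318^2 = 101124 ≡ 185
235^128 ≡ 185^2 = 34225 ≡ 230
174 = 128 + 32 + 8 + 4 + 2, so 235^174 ≡ 230·318·165·391·310 ≡ 60 (mod 523)
R · y^e ≡ 462·60 = 27720 ≡ 1 (mod 523)

1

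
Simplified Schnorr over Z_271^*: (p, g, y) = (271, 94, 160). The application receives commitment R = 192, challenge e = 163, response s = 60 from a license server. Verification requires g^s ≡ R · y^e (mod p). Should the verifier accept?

reject

g^s mod p:
94^2 = 8836 ≡ 164
94^4 ≡ 164^2 = 26896 ≡ 67
94^8 ≡ 67^2 = 4489 ≡ 153
94^16 ≡ 153^2 = 23409 ≡ 103
94^32 ≡ 103^2 = 10609 ≡ 40
60 = 32 + 16 + 8 + 4, so 94^60 ≡ 40·103·153·67 ≡ 125 (mod 271)
R · y^e mod p:
160^2 = 25600 ≡ 126
160^4 ≡ 126^2 = 15876 ≡ 158
160^8 ≡ 158^2 = 24964 ≡ 32
160^16 ≡ 32^2 = 1024 ≡ 211
160^32 ≡ 211^2 = 44521 ≡ 77
160^64 ≡ 77^2 = 5929 ≡ 238
160^128 ≡ 238^2 = 56644 ≡ 5
163 = 128 + 32 + 2 + 1, so 160^163 ≡ 5·77·126·160 ≡ 160 (mod 271)
192·160 = 30720 ≡ 97 (mod 271)
125 ≠ 97; the check fails.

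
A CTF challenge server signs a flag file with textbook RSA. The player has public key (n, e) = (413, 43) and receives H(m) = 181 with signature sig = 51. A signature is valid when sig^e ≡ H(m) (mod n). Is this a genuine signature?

forged

Squares mod 413: sig^1≡51, sig^2≡123, sig^4≡261, sig^8≡389, sig^16≡163, sig^32≡137
43 = 32 + 8 + 2 + 1, so sig^43 ≡ 137·389·123·51 ≡ 9 (mod 413)
The recovered value 9 does not match the digest 181.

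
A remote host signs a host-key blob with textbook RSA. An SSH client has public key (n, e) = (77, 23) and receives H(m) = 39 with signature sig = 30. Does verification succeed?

passes

sig^23 mod 77 = 39
39 = H(m), so the signature checks out.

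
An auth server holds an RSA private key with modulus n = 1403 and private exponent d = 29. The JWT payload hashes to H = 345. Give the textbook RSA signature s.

H^29 mod 1403 = 276

276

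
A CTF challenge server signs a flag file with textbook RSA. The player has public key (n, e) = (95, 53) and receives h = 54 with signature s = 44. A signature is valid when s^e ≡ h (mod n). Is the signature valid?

Squares mod 95: s^1≡44, s^2≡36, s^4≡61, s^8≡16, s^16≡66, s^32≡81
53 = 32 + 16 + 4 + 1, so s^53 ≡ 81·66·61·44 ≡ 54 (mod 95)
s^53 mod 95 = 54 matches h.

valid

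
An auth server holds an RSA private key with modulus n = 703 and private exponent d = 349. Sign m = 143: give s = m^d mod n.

129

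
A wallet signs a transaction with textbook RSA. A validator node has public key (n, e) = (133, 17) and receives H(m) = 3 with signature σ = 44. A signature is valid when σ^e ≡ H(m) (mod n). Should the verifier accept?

σ^17 mod 133 = 130
130 ≠ 3, so verification fails.

reject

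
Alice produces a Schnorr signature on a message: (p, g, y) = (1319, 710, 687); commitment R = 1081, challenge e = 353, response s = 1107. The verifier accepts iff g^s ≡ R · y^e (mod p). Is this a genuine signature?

forged

g^s mod p:
710^2 = 504100 ≡ 242
710^4 ≡ 242^2 = 58564 ≡ 528
710^8 ≡ 528^2 = 278784 ≡ 475
710^16 ≡ 475^2 = 225625 ≡ 76
710^32 ≡ 76^2 = 5776 ≡ 500
710^64 ≡ 500^2 = 250000 ≡ 709
710^128 ≡ 709^2 = 502681 ≡ 142
710^256 ≡ 142^2 = 20164 ≡ 379
710^512 ≡ 379^2 = 143641 ≡ 1189
710^1024 ≡ 1189^2 = 1413721 ≡ 1072
1107 = 1024 + 64 + 16 + 2 + 1, so 710^1107 ≡ 1072·709·76·242·710 ≡ 930 (mod 1319)
R · y^e mod p:
687^2 = 471969 ≡ 1086
687^4 ≡ 1086^2 = 1179396 ≡ 210
687^8 ≡ 210^2 = 44100 ≡ 573
687^16 ≡ 573^2 = 328329 ≡ 1217
687^32 ≡ 1217^2 = 1481089 ≡ 1171
687^64 ≡ 1171^2 = 1371241 ≡ 800
687^128 ≡ 800^2 = 640000 ≡ 285
687^256 ≡ 285^2 = 81225 ≡ 766
353 = 256 + 64 + 32 + 1, so 687^353 ≡ 766·800·1171·687 ≡ 1100 (mod 1319)
1081·1100 = 1189100 ≡ 681 (mod 1319)
930 ≠ 681; the check fails.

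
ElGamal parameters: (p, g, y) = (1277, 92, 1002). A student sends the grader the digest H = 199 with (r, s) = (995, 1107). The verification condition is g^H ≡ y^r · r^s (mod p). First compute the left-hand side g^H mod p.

92

92^2 = 8464 ≡ 802
92^4 ≡ 802^2 = 643204 ≡ 873
92^8 ≡ 873^2 = 762129 ≡ 1037
92^16 ≡ 1037^2 = 1075369 ≡ 135
92^32 ≡ 135^2 = 18225 ≡ 347
92^64 ≡ 347^2 = 120409 ≡ 371
92^128 ≡ 371^2 = 137641 ≡ 1002
199 = 128 + 64 + 4 + 2 + 1, so 92^199 ≡ 1002·371·873·802·92 ≡ 92 (mod 1277)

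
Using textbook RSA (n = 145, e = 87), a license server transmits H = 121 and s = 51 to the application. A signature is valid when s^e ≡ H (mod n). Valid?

yes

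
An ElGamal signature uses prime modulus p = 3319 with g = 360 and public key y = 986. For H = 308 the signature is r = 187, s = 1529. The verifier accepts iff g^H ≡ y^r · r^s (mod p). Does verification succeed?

Left side g^H mod p:
360^2 = 129600 ≡ 159
360^4 ≡ 159^2 = 25281 ≡ 2048
360^8 ≡ 2048^2 = 4194304 ≡ 2407
360^16 ≡ 2407^2 = 5793649 ≡ 1994
360^32 ≡ 1994^2 = 3976036 ≡ 3193
360^64 ≡ 3193^2 = 10195249 ≡ 2600
360^128 ≡ 2600^2 = 6760000 ≡ 2516
360^256 ≡ 2516^2 = 6330256 ≡ 923
308 = 256 + 32 + 16 + 4, so 360^308 ≡ 923·3193·1994·2048 ≡ 740 (mod 3319)
Right side y^r · r^s mod p:
986^2 = 972196 ≡ 3048
986^4 ≡ 3048^2 = 9290304 ≡ 423
986^8 ≡ 423^2 = 178929 ≡ 3022
986^16 ≡ 3022^2 = 9132484 ≡ 1915
986^32 ≡ 1915^2 = 3667225 ≡ 3049
986^64 ≡ 3049^2 = 9296401 ≡ 3201
986^128 ≡ 3201^2 = 10246401 ≡ 648
187 = 128 + 32 + 16 + 8 + 2 + 1, so 986^187 ≡ 648·3049·1915·3022·3048·986 ≡ 2531 (mod 3319)
187^2 = 34969 ≡ 1779
187^4 ≡ 1779^2 = 3164841 ≡ 1834
187^8 ≡ 1834^2 = 3363556 ≡ 1409
187^16 ≡ 1409^2 = 1985281 ≡ 519
187^32 ≡ 519^2 = 269361 ≡ 522
187^64 ≡ 522^2 = 272484 ≡ 326
187^128 ≡ 326^2 = 106276 ≡ 68
187^256 ≡ 68^2 = 4624 ≡ 1305
187^512 ≡ 1305^2 = 1703025 ≡ 378
187^1024 ≡ 378^2 = 142884 ≡ 167
1529 = 1024 + 256 + 128 + 64 + 32 + 16 + 8 + 1, so 187^1529 ≡ 167·1305·68·326·522·519·1409·187 ≡ 2661 (mod 3319)
2531·2661 = 6734991 ≡ 740 (mod 3319)
740 ≡ 740 (mod 3319), so the signature is genuine.

passes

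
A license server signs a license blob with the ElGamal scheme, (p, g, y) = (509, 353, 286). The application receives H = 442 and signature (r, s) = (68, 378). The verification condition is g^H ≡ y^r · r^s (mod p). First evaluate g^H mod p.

Squares mod 509: 353^1≡353, 353^2≡413, 353^4≡54, 353^8≡371, 353^16≡211, 353^32≡238, 353^64≡145, 353^128≡156, 353^256≡413
442 = 256 + 128 + 32 + 16 + 8 + 2, so 353^442 ≡ 413·156·238·211·371·413 ≡ 23 (mod 509)

23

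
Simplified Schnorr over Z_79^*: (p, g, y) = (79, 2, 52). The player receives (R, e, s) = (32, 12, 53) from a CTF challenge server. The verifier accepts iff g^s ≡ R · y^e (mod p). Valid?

yes

g^s mod p:
2^2 = 4
2^4 ≡ 4^2 = 16
2^8 ≡ 16^2 = 256 ≡ 19
2^16 ≡ 19^2 = 361 ≡ 45
2^32 ≡ 45^2 = 2025 ≡ 50
53 = 32 + 16 + 4 + 1, so 2^53 ≡ 50·45·16·2 ≡ 31 (mod 79)
R · y^e mod p:
52^2 = 2704 ≡ 18
52^4 ≡ 18^2 = 324 ≡ 8
52^8 ≡ 8^2 = 64
12 = 8 + 4, so 52^12 ≡ 64·8 ≡ 38 (mod 79)
32·38 = 1216 ≡ 31 (mod 79)
31 ≡ 31 (mod 79); signature holds.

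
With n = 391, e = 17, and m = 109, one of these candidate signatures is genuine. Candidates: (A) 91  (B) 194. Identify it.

B

Candidate A: Squares mod 391: 91^1≡91, 91^2≡70, 91^4≡208, 91^8≡254, 91^16≡1; 17 = 16 + 1, so 91^17 ≡ 1·91 ≡ 91 (mod 391)
Candidate B: Squares mod 391: 194^1≡194, 194^2≡100, 194^4≡225, 194^8≡186, 194^16≡188; 17 = 16 + 1, so 194^17 ≡ 188·194 ≡ 109 (mod 391)
  → matches m = 109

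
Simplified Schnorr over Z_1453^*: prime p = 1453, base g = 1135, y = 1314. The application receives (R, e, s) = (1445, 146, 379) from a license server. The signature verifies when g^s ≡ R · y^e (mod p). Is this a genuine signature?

forged

g^s mod p:
1135^2 = 1288225 ≡ 867
1135^4 ≡ 867^2 = 751689 ≡ 488
1135^8 ≡ 488^2 = 238144 ≡ 1305
1135^16 ≡ 1305^2 = 1703025 ≡ 109
1135^32 ≡ 109^2 = 11881 ≡ 257
1135^64 ≡ 257^2 = 66049 ≡ 664
1135^128 ≡ 664^2 = 440896 ≡ 637
1135^256 ≡ 637^2 = 405769 ≡ 382
379 = 256 + 64 + 32 + 16 + 8 + 2 + 1, so 1135^379 ≡ 382·664·257·109·1305·867·1135 ≡ 1344 (mod 1453)
R · y^e mod p:
1314^2 = 1726596 ≡ 432
1314^4 ≡ 432^2 = 186624 ≡ 640
1314^8 ≡ 640^2 = 409600 ≡ 1307
1314^16 ≡ 1307^2 = 1708249 ≡ 974
1314^32 ≡ 974^2 = 948676 ≡ 1320
1314^64 ≡ 1320^2 = 1742400 ≡ 253
1314^128 ≡ 253^2 = 64009 ≡ 77
146 = 128 + 16 + 2, so 1314^146 ≡ 77·974·432 ≡ 142 (mod 1453)
1445·142 = 205190 ≡ 317 (mod 1453)
1344 ≠ 317; the check fails.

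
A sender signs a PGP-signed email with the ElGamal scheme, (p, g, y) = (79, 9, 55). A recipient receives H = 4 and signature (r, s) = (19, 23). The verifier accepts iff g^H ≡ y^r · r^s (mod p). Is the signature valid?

valid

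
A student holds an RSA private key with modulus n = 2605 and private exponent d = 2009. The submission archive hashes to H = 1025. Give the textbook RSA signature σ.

H^2 ≡ 1025^2 = 1050625 ≡ 810
H^4 ≡ 810^2 = 656100 ≡ 2245
H^8 ≡ 2245^2 = 5040025 ≡ 1955
H^16 ≡ 1955^2 = 3822025 ≡ 490
H^32 ≡ 490^2 = 240100 ≡ 440
H^64 ≡ 440^2 = 193600 ≡ 830
H^128 ≡ 830^2 = 688900 ≡ 1180
H^256 ≡ 1180^2 = 1392400 ≡ 1330
H^512 ≡ 1330^2 = 1768900 ≡ 105
H^1024 ≡ 105^2 = 11025 ≡ 605
2009 = 1024 + 512 + 256 + 128 + 64 + 16 + 8 + 1, so H^2009 ≡ 605·105·1330·1180·830·490·1955·1025 ≡ 930 (mod 2605)

930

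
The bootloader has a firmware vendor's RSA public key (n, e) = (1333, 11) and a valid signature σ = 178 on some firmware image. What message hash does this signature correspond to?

σ^11 mod 1333 = 767

767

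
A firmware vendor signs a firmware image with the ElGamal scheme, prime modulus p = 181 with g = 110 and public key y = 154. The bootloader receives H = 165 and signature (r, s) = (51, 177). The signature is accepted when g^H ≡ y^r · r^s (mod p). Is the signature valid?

Left side g^H mod p:
110^165 mod 181 = 19
Right side y^r · r^s mod p:
154^51 mod 181 = 56
51^177 mod 181 = 74
56·74 = 4144 ≡ 162 (mod 181)
19 ≠ 162, so verification fails.

invalid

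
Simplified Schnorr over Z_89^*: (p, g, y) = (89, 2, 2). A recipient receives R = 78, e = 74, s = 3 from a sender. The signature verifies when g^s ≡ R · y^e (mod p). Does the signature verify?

does not verify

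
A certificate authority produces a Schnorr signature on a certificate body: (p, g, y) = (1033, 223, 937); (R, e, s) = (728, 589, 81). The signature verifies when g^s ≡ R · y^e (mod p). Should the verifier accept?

reject

g^s mod p:
223^2 = 49729 ≡ 145
223^4 ≡ 145^2 = 21025 ≡ 365
223^8 ≡ 365^2 = 133225 ≡ 1001
223^16 ≡ 1001^2 = 1002001 ≡ 1024
223^32 ≡ 1024^2 = 1048576 ≡ 81
223^64 ≡ 81^2 = 6561 ≡ 363
81 = 64 + 16 + 1, so 223^81 ≡ 363·1024·223 ≡ 757 (mod 1033)
R · y^e mod p:
937^2 = 877969 ≡ 952
937^4 ≡ 952^2 = 906304 ≡ 363
937^8 ≡ 363^2 = 131769 ≡ 578
937^16 ≡ 578^2 = 334084 ≡ 425
937^32 ≡ 425^2 = 180625 ≡ 883
937^64 ≡ 883^2 = 779689 ≡ 807
937^128 ≡ 807^2 = 651249 ≡ 459
937^256 ≡ 459^2 = 210681 ≡ 982
937^512 ≡ 982^2 = 964324 ≡ 535
589 = 512 + 64 + 8 + 4 + 1, so 937^589 ≡ 535·807·578·363·937 ≡ 701 (mod 1033)
728·701 = 510328 ≡ 26 (mod 1033)
757 ≠ 26; the check fails.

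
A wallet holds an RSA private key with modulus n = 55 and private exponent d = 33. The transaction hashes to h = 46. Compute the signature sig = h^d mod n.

Squares mod 55: h^1≡46, h^2≡26, h^4≡16, h^8≡36, h^16≡31, h^32≡26
33 = 32 + 1, so h^33 ≡ 26·46 ≡ 41 (mod 55)

41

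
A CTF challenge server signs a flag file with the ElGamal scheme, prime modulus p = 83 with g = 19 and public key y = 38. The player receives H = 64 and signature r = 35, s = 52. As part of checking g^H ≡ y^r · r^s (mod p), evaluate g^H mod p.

19^2 = 361 ≡ 29
19^4 ≡ 29^2 = 841 ≡ 11
19^8 ≡ 11^2 = 121 ≡ 38
19^16 ≡ 38^2 = 1444 ≡ 33
19^32 ≡ 33^2 = 1089 ≡ 10
19^64 ≡ 10^2 = 100 ≡ 17

17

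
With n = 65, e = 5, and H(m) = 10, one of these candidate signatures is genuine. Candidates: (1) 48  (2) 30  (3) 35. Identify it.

2

Candidate 1: 48^5 mod 65 = 3
Candidate 2: 30^5 mod 65 = 10
  → matches H(m) = 10
Candidate 3: 35^5 mod 65 = 55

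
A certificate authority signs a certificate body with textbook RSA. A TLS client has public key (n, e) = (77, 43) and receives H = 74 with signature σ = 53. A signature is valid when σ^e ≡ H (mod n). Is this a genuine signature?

σ^2 ≡ 53^2 = 2809 ≡ 37
σ^4 ≡ 37^2 = 1369 ≡ 60
σ^8 ≡ 60^2 = 3600 ≡ 58
σ^16 ≡ 58^2 = 3364 ≡ 53
σ^32 ≡ 53^2 = 2809 ≡ 37
43 = 32 + 8 + 2 + 1, so σ^43 ≡ 37·58·37·53 ≡ 25 (mod 77)
The recovered value 25 does not match the digest 74.

forged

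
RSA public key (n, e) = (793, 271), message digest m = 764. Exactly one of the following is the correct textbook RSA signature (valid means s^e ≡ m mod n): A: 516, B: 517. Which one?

B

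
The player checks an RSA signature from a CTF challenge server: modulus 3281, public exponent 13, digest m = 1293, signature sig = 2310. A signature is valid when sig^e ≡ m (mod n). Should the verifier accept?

reject

sig^2 ≡ 2310^2 = 5336100 ≡ 1194
sig^4 ≡ 1194^2 = 1425636 ≡ 1682
sig^8 ≡ 1682^2 = 2829124 ≡ 902
13 = 8 + 4 + 1, so sig^13 ≡ 902·1682·2310 ≡ 2756 (mod 3281)
2756 ≠ 1293, so verification fails.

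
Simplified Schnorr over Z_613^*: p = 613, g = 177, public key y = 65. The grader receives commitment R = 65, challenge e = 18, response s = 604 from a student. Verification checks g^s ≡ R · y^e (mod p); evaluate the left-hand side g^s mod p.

65

177^2 = 31329 ≡ 66
177^4 ≡ 66^2 = 4356 ≡ 65
177^8 ≡ 65^2 = 4225 ≡ 547
177^16 ≡ 547^2 = 299209 ≡ 65
177^32 ≡ 65^2 = 4225 ≡ 547
177^64 ≡ 547^2 = 299209 ≡ 65
177^128 ≡ 65^2 = 4225 ≡ 547
177^256 ≡ 547^2 = 299209 ≡ 65
177^512 ≡ 65^2 = 4225 ≡ 547
604 = 512 + 64 + 16 + 8 + 4, so 177^604 ≡ 547·65·65·547·65 ≡ 65 (mod 613)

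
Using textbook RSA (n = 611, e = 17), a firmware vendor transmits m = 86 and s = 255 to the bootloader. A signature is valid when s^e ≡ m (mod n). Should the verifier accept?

s^17 mod 611 = 86
86 = m, so the signature checks out.

accept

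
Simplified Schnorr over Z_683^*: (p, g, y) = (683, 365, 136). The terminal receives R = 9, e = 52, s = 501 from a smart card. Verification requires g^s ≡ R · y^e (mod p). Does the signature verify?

g^s mod p:
365^2 = 133225 ≡ 40
365^4 ≡ 40^2 = 1600 ≡ 234
365^8 ≡ 234^2 = 54756 ≡ 116
365^16 ≡ 116^2 = 13456 ≡ 479
365^32 ≡ 479^2 = 229441 ≡ 636
365^64 ≡ 636^2 = 404496 ≡ 160
365^128 ≡ 160^2 = 25600 ≡ 329
365^256 ≡ 329^2 = 108241 ≡ 327
501 = 256 + 128 + 64 + 32 + 16 + 4 + 1, so 365^501 ≡ 327·329·160·636·479·234·365 ≡ 246 (mod 683)
R · y^e mod p:
136^2 = 18496 ≡ 55
136^4 ≡ 55^2 = 3025 ≡ 293
136^8 ≡ 293^2 = 85849 ≡ 474
136^16 ≡ 474^2 = 224676 ≡ 652
136^32 ≡ 652^2 = 425104 ≡ 278
52 = 32 + 16 + 4, so 136^52 ≡ 278·652·293 ≡ 660 (mod 683)
9·660 = 5940 ≡ 476 (mod 683)
246 ≠ 476; the check fails.

does not verify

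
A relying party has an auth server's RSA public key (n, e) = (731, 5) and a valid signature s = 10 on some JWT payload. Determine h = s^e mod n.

584

Squares mod 731: s^1≡10, s^2≡100, s^4≡497
5 = 4 + 1, so s^5 ≡ 497·10 ≡ 584 (mod 731)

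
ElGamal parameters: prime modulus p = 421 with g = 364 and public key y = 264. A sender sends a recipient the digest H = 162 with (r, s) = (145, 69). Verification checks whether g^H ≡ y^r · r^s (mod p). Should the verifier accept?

Left side g^H mod p:
364^2 = 132496 ≡ 302
364^4 ≡ 302^2 = 91204 ≡ 268
364^8 ≡ 268^2 = 71824 ≡ 254
364^16 ≡ 254^2 = 64516 ≡ 103
364^32 ≡ 103^2 = 10609 ≡ 84
364^64 ≡ 84^2 = 7056 ≡ 320
364^128 ≡ 320^2 = 102400 ≡ 97
162 = 128 + 32 + 2, so 364^162 ≡ 97·84·302 ≡ 372 (mod 421)
Right side y^r · r^s mod p:
264^2 = 69696 ≡ 231
264^4 ≡ 231^2 = 53361 ≡ 315
264^8 ≡ 315^2 = 99225 ≡ 290
264^16 ≡ 290^2 = 84100 ≡ 321
264^32 ≡ 321^2 = 103041 ≡ 317
264^64 ≡ 317^2 = 100489 ≡ 291
264^128 ≡ 291^2 = 84681 ≡ 60
145 = 128 + 16 + 1, so 264^145 ≡ 60·321·264 ≡ 223 (mod 421)
145^2 = 21025 ≡ 396
145^4 ≡ 396^2 = 156816 ≡ 204
145^8 ≡ 204^2 = 41616 ≡ 358
145^16 ≡ 358^2 = 128164 ≡ 180
145^32 ≡ 180^2 = 32400 ≡ 404
145^64 ≡ 404^2 = 163216 ≡ 289
69 = 64 + 4 + 1, so 145^69 ≡ 289·204·145 ≡ 215 (mod 421)
223·215 = 47945 ≡ 372 (mod 421)
372 ≡ 372 (mod 421), so the signature is genuine.

accept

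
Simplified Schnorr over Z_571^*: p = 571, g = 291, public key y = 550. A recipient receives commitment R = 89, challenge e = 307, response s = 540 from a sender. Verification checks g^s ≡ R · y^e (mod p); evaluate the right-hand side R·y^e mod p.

131

550^2 = 302500 ≡ 441
550^4 ≡ 441^2 = 194481 ≡ 341
550^8 ≡ 341^2 = 116281 ≡ 368
550^16 ≡ 368^2 = 135424 ≡ 97
550^32 ≡ 97^2 = 9409 ≡ 273
550^64 ≡ 273^2 = 74529 ≡ 299
550^128 ≡ 299^2 = 89401 ≡ 325
550^256 ≡ 325^2 = 105625 ≡ 561
307 = 256 + 32 + 16 + 2 + 1, so 550^307 ≡ 561·273·97·441·550 ≡ 380 (mod 571)
R · y^e ≡ 89·380 = 33820 ≡ 131 (mod 571)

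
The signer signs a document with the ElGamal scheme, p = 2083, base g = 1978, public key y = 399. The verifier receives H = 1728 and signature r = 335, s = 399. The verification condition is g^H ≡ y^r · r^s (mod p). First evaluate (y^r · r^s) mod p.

399^335 mod 2083 = 2001
335^399 mod 2083 = 1698
y^r · r^s ≡ 2001·1698 = 3397698 ≡ 325 (mod 2083)

325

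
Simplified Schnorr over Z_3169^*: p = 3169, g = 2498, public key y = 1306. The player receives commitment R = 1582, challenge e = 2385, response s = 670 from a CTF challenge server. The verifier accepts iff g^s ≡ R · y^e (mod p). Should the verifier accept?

reject

g^s mod p:
Squares mod 3169: 2498^1≡2498, 2498^2≡243, 2498^4≡2007, 2498^8≡250, 2498^16≡2289, 2498^32≡1164, 2498^64≡1733, 2498^128≡2246, 2498^256≡2637, 2498^512≡983
670 = 512 + 128 + 16 + 8 + 4 + 2, so 2498^670 ≡ 983·2246·2289·250·2007·243 ≡ 1785 (mod 3169)
R · y^e mod p:
Squares mod 3169: 1306^1≡1306, 1306^2≡714, 1306^4≡2756, 1306^8≡2612, 1306^16≡2856, 1306^32≡2899, 1306^64≡13, 1306^128≡169, 1306^256≡40, 1306^512≡1600, 1306^1024≡2617, 1306^2048≡480
2385 = 2048 + 256 + 64 + 16 + 1, so 1306^2385 ≡ 480·40·13·2856·1306 ≡ 1741 (mod 3169)
1582·1741 = 2754262 ≡ 401 (mod 3169)
1785 ≠ 401; the check fails.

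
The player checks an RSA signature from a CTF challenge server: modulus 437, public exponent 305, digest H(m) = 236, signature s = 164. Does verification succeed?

passes

s^2 ≡ 164^2 = 26896 ≡ 239
s^4 ≡ 239^2 = 57121 ≡ 311
s^8 ≡ 311^2 = 96721 ≡ 144
s^16 ≡ 144^2 = 20736 ≡ 197
s^32 ≡ 197^2 = 38809 ≡ 353
s^64 ≡ 353^2 = 124609 ≡ 64
s^128 ≡ 64^2 = 4096 ≡ 163
s^256 ≡ 163^2 = 26569 ≡ 349
305 = 256 + 32 + 16 + 1, so s^305 ≡ 349·353·197·164 ≡ 236 (mod 437)
Since 236 equals the digest 236, verification succeeds.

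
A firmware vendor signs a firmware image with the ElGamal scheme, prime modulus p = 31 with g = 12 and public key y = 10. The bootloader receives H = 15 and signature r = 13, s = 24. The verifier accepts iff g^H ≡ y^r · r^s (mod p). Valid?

no

Left side g^H mod p:
Squares mod 31: 12^1≡12, 12^2≡20, 12^4≡28, 12^8≡9
15 = 8 + 4 + 2 + 1, so 12^15 ≡ 9·28·20·12 ≡ 30 (mod 31)
Right side y^r · r^s mod p:
Squares mod 31: 10^1≡10, 10^2≡7, 10^4≡18, 10^8≡14
13 = 8 + 4 + 1, so 10^13 ≡ 14·18·10 ≡ 9 (mod 31)
Squares mod 31: 13^1≡13, 13^2≡14, 13^4≡10, 13^8≡7, 13^16≡18
24 = 16 + 8, so 13^24 ≡ 18·7 ≡ 2 (mod 31)
9·2 = 18 ≡ 18 (mod 31)
30 ≠ 18, so verification fails.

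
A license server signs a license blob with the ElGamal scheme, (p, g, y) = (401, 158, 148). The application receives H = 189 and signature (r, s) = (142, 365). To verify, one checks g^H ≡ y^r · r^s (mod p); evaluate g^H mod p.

26

158^2 = 24964 ≡ 102
158^4 ≡ 102^2 = 10404 ≡ 379
158^8 ≡ 379^2 = 143641 ≡ 83
158^16 ≡ 83^2 = 6889 ≡ 72
158^32 ≡ 72^2 = 5184 ≡ 372
158^64 ≡ 372^2 = 138384 ≡ 39
158^128 ≡ 39^2 = 1521 ≡ 318
189 = 128 + 32 + 16 + 8 + 4 + 1, so 158^189 ≡ 318·372·72·83·379·158 ≡ 26 (mod 401)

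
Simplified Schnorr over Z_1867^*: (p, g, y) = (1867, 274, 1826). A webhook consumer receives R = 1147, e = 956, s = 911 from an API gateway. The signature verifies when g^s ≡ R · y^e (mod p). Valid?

yes

g^s mod p:
Squares mod 1867: 274^1≡274, 274^2≡396, 274^4≡1855, 274^8≡144, 274^16≡199, 274^32≡394, 274^64≡275, 274^128≡945, 274^256≡599, 274^512≡337
911 = 512 + 256 + 128 + 8 + 4 + 2 + 1, so 274^911 ≡ 337·599·945·144·1855·396·274 ≡ 448 (mod 1867)
R · y^e mod p:
Squares mod 1867: 1826^1≡1826, 1826^2≡1681, 1826^4≡990, 1826^8≡1792, 1826^16≡24, 1826^32≡576, 1826^64≡1317, 1826^128≡46, 1826^256≡249, 1826^512≡390
956 = 512 + 256 + 128 + 32 + 16 + 8 + 4, so 1826^956 ≡ 390·249·46·576·24·1792·990 ≡ 1410 (mod 1867)
1147·1410 = 1617270 ≡ 448 (mod 1867)
448 ≡ 448 (mod 1867); signature holds.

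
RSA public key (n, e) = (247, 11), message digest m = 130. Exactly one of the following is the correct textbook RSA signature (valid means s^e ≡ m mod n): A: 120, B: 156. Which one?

B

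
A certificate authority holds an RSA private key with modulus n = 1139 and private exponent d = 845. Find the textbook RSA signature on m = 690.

249

Squares mod 1139: m^1≡690, m^2≡1137, m^4≡4, m^8≡16, m^16≡256, m^32≡613, m^64≡1038, m^128≡1089, m^256≡222, m^512≡307
845 = 512 + 256 + 64 + 8 + 4 + 1, so m^845 ≡ 307·222·1038·16·4·690 ≡ 249 (mod 1139)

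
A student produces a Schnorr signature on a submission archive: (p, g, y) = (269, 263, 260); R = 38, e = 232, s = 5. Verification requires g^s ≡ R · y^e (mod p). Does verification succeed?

passes

g^s mod p:
263^2 = 69169 ≡ 36
263^4 ≡ 36^2 = 1296 ≡ 220
5 = 4 + 1, so 263^5 ≡ 220·263 ≡ 25 (mod 269)
R · y^e mod p:
260^2 = 67600 ≡ 81
260^4 ≡ 81^2 = 6561 ≡ 105
260^8 ≡ 105^2 = 11025 ≡ 265
260^16 ≡ 265^2 = 70225 ≡ 16
260^32 ≡ 16^2 = 256
260^64 ≡ 256^2 = 65536 ≡ 169
260^128 ≡ 169^2 = 28561 ≡ 47
232 = 128 + 64 + 32 + 8, so 260^232 ≡ 47·169·256·265 ≡ 121 (mod 269)
38·121 = 4598 ≡ 25 (mod 269)
25 ≡ 25 (mod 269); signature holds.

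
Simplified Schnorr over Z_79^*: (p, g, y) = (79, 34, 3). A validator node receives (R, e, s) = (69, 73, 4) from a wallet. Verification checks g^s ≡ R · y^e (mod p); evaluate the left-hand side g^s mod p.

34^2 = 1156 ≡ 50
34^4 ≡ 50^2 = 2500 ≡ 51

51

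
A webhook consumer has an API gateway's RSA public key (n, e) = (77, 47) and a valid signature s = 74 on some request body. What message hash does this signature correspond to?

2

s^2 ≡ 74^2 = 5476 ≡ 9
s^4 ≡ 9^2 = 81 ≡ 4
s^8 ≡ 4^2 = 16
s^16 ≡ 16^2 = 256 ≡ 25
s^32 ≡ 25^2 = 625 ≡ 9
47 = 32 + 8 + 4 + 2 + 1, so s^47 ≡ 9·16·4·9·74 ≡ 2 (mod 77)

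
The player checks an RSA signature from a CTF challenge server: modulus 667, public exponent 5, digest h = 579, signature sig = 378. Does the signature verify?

does not verify

sig^2 ≡ 378^2 = 142884 ≡ 146
sig^4 ≡ 146^2 = 21316 ≡ 639
5 = 4 + 1, so sig^5 ≡ 639·378 ≡ 88 (mod 667)
sig^5 mod 667 = 88, but h = 579.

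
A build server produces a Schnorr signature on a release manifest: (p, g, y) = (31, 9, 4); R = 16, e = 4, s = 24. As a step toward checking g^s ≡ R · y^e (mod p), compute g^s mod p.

4

9^24 mod 31 = 4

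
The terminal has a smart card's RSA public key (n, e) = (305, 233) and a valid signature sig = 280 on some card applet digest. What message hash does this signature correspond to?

sig^2 ≡ 280^2 = 78400 ≡ 15
sig^4 ≡ 15^2 = 225
sig^8 ≡ 225^2 = 50625 ≡ 300
sig^16 ≡ 300^2 = 90000 ≡ 25
sig^32 ≡ 25^2 = 625 ≡ 15
sig^64 ≡ 15^2 = 225
sig^128 ≡ 225^2 = 50625 ≡ 300
233 = 128 + 64 + 32 + 8 + 1, so sig^233 ≡ 300·225·15·300·280 ≡ 5 (mod 305)

5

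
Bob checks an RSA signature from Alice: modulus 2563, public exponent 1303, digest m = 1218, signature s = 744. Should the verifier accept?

reject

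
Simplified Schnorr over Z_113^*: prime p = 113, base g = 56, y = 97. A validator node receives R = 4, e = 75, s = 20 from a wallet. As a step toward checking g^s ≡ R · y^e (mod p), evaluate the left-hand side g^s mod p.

30

56^2 = 3136 ≡ 85
56^4 ≡ 85^2 = 7225 ≡ 106
56^8 ≡ 106^2 = 11236 ≡ 49
56^16 ≡ 49^2 = 2401 ≡ 28
20 = 16 + 4, so 56^20 ≡ 28·106 ≡ 30 (mod 113)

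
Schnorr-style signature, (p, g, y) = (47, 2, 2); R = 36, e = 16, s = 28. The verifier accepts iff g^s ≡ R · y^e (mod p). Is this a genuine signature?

g^s mod p:
2^2 = 4
2^4 ≡ 4^2 = 16
2^8 ≡ 16^2 = 256 ≡ 21
2^16 ≡ 21^2 = 441 ≡ 18
28 = 16 + 8 + 4, so 2^28 ≡ 18·21·16 ≡ 32 (mod 47)
R · y^e mod p:
2^2 = 4
2^4 ≡ 4^2 = 16
2^8 ≡ 16^2 = 256 ≡ 21
2^16 ≡ 21^2 = 441 ≡ 18
36·18 = 648 ≡ 37 (mod 47)
32 ≠ 37; the check fails.

forged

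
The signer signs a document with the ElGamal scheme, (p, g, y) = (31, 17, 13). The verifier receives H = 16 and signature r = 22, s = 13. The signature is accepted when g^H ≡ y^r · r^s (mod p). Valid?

Left side g^H mod p:
Squares mod 31: 17^1≡17, 17^2≡10, 17^4≡7, 17^8≡18, 17^16≡14
17^16 ≡ 14 (mod 31)
Right side y^r · r^s mod p:
Squares mod 31: 13^1≡13, 13^2≡14, 13^4≡10, 13^8≡7, 13^16≡18
22 = 16 + 4 + 2, so 13^22 ≡ 18·10·14 ≡ 9 (mod 31)
Squares mod 31: 22^1≡22, 22^2≡19, 22^4≡20, 22^8≡28
13 = 8 + 4 + 1, so 22^13 ≡ 28·20·22 ≡ 13 (mod 31)
9·13 = 117 ≡ 24 (mod 31)
14 ≠ 24, so verification fails.

no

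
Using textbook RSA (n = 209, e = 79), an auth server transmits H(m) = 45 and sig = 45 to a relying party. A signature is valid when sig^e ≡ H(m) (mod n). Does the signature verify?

verifies

Squares mod 209: sig^1≡45, sig^2≡144, sig^4≡45, sig^8≡144, sig^16≡45, sig^32≡144, sig^64≡45
79 = 64 + 8 + 4 + 2 + 1, so sig^79 ≡ 45·144·45·144·45 ≡ 45 (mod 209)
Since 45 equals the digest 45, verification succeeds.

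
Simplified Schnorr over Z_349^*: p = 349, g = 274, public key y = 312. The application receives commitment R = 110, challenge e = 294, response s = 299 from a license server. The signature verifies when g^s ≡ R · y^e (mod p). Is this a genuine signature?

g^s mod p:
274^2 = 75076 ≡ 41
274^4 ≡ 41^2 = 1681 ≡ 285
274^8 ≡ 285^2 = 81225 ≡ 257
274^16 ≡ 257^2 = 66049 ≡ 88
274^32 ≡ 88^2 = 7744 ≡ 66
274^64 ≡ 66^2 = 4356 ≡ 168
274^128 ≡ 168^2 = 28224 ≡ 304
274^256 ≡ 304^2 = 92416 ≡ 280
299 = 256 + 32 + 8 + 2 + 1, so 274^299 ≡ 280·66·257·41·274 ≡ 269 (mod 349)
R · y^e mod p:
312^2 = 97344 ≡ 322
312^4 ≡ 322^2 = 103684 ≡ 31
312^8 ≡ 31^2 = 961 ≡ 263
312^16 ≡ 263^2 = 69169 ≡ 67
312^32 ≡ 67^2 = 4489 ≡ 301
312^64 ≡ 301^2 = 90601 ≡ 210
312^128 ≡ 210^2 = 44100 ≡ 126
312^256 ≡ 126^2 = 15876 ≡ 171
294 = 256 + 32 + 4 + 2, so 312^294 ≡ 171·301·31·322 ≡ 31 (mod 349)
110·31 = 3410 ≡ 269 (mod 349)
269 ≡ 269 (mod 349); signature holds.

genuine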